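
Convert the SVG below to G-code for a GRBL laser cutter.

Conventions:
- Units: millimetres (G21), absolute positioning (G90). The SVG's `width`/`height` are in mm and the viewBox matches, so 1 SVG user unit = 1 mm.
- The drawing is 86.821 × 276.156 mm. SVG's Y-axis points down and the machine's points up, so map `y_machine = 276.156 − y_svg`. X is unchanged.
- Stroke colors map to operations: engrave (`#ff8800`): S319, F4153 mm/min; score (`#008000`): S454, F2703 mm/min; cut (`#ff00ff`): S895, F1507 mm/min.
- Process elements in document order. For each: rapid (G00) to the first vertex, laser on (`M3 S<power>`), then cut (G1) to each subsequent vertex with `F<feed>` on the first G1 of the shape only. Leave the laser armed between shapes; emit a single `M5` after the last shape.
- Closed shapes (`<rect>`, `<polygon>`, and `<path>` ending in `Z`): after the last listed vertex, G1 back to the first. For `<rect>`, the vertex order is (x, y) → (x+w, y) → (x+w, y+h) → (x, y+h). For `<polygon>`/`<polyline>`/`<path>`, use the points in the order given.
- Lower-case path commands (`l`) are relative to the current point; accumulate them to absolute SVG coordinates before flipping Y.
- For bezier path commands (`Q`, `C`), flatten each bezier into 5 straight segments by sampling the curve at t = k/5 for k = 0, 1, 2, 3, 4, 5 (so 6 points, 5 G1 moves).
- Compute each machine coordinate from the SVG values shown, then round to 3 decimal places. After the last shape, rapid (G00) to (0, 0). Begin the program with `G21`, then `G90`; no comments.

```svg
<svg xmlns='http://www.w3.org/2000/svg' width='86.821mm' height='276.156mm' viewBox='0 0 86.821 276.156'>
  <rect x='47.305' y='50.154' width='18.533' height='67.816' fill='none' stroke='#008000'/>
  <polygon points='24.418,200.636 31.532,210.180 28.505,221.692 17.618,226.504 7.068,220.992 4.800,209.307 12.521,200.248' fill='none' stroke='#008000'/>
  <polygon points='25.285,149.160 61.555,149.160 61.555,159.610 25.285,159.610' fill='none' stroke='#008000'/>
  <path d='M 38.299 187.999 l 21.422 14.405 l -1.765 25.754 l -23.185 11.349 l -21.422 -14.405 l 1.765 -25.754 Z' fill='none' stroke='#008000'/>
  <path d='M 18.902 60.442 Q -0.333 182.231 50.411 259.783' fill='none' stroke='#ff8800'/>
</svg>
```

G21
G90
G00 X47.305 Y226.002
M3 S454
G1 X65.838 Y226.002 F2703
G1 X65.838 Y158.186
G1 X47.305 Y158.186
G1 X47.305 Y226.002
G00 X24.418 Y75.520
M3 S454
G1 X31.532 Y65.976 F2703
G1 X28.505 Y54.464
G1 X17.618 Y49.652
G1 X7.068 Y55.164
G1 X4.800 Y66.849
G1 X12.521 Y75.908
G1 X24.418 Y75.520
G00 X25.285 Y126.996
M3 S454
G1 X61.555 Y126.996 F2703
G1 X61.555 Y116.546
G1 X25.285 Y116.546
G1 X25.285 Y126.996
G00 X38.299 Y88.157
M3 S454
G1 X59.721 Y73.752 F2703
G1 X57.956 Y47.998
G1 X34.771 Y36.649
G1 X13.349 Y51.054
G1 X15.114 Y76.808
G1 X38.299 Y88.157
G00 X18.902 Y215.714
M3 S319
G1 X14.007 Y168.768 F4153
G1 X14.711 Y125.361
G1 X21.012 Y85.493
G1 X32.913 Y49.163
G1 X50.411 Y16.373
M5
G00 X0.000 Y0.000

1 u = 1 mm; y_m = 276.156 − y.

[1] `<rect>` rectangle, #008000→score S454 F2703: (47.305,226.002) → (65.838,226.002) → (65.838,158.186) → (47.305,158.186) → (47.305,226.002) (closed)

[2] `<polygon>` regular polygon, #008000→score S454 F2703: (24.418,75.520) → (31.532,65.976) → (28.505,54.464) → (17.618,49.652) → (7.068,55.164) → (4.800,66.849) → (12.521,75.908) → (24.418,75.520) (closed)

[3] `<polygon>` rectangle, #008000→score S454 F2703: (25.285,126.996) → (61.555,126.996) → (61.555,116.546) → (25.285,116.546) → (25.285,126.996) (closed)

[4] `<path>` regular polygon, #008000→score S454 F2703: (38.299,88.157) → (59.721,73.752) → (57.956,47.998) → (34.771,36.649) → (13.349,51.054) → (15.114,76.808) → (38.299,88.157) (closed)

[5] `<path>` quadratic bezier, #ff8800→engrave S319 F4153: (18.902,215.714) → (14.007,168.768) → (14.711,125.361) → (21.012,85.493) → (32.913,49.163) → (50.411,16.373)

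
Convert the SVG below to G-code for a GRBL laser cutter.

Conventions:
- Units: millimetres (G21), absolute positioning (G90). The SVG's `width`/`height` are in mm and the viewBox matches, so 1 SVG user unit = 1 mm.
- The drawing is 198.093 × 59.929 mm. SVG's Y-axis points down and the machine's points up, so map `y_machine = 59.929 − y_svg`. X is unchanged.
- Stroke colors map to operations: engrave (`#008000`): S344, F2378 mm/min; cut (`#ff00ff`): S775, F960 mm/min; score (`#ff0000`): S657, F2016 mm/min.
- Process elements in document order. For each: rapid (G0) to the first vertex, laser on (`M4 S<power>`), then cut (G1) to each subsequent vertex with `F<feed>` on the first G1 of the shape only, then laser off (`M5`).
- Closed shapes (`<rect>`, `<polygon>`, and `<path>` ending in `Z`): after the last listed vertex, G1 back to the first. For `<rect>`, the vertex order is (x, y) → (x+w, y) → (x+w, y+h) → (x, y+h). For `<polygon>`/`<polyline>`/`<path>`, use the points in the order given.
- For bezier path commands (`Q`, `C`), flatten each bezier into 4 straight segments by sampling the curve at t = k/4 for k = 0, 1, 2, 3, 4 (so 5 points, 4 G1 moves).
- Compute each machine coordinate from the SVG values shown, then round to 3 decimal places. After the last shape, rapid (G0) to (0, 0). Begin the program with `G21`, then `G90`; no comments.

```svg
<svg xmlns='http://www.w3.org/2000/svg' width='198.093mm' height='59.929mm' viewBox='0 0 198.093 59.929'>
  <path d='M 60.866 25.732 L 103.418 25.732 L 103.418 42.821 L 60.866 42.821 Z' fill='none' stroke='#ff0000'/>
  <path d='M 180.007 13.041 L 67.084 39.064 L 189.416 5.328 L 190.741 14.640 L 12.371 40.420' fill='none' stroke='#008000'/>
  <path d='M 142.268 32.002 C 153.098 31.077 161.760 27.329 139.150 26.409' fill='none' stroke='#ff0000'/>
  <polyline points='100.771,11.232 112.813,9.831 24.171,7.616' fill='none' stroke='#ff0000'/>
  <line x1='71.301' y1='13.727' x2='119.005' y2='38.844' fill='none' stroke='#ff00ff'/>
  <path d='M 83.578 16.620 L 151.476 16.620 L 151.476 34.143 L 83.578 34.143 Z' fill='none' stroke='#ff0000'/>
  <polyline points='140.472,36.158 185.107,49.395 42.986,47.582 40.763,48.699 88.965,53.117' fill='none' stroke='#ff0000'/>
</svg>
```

G21
G90
G0 X60.866 Y34.197
M4 S657
G1 X103.418 Y34.197 F2016
G1 X103.418 Y17.108
G1 X60.866 Y17.108
G1 X60.866 Y34.197
M5
G0 X180.007 Y46.888
M4 S344
G1 X67.084 Y20.865 F2378
G1 X189.416 Y54.601
G1 X190.741 Y45.289
G1 X12.371 Y19.509
M5
G0 X142.268 Y27.927
M4 S657
G1 X149.529 Y29.062 F2016
G1 X153.249 Y30.725
G1 X150.699 Y32.388
G1 X139.150 Y33.520
M5
G0 X100.771 Y48.697
M4 S657
G1 X112.813 Y50.098 F2016
G1 X24.171 Y52.313
M5
G0 X71.301 Y46.202
M4 S775
G1 X119.005 Y21.085 F960
M5
G0 X83.578 Y43.309
M4 S657
G1 X151.476 Y43.309 F2016
G1 X151.476 Y25.786
G1 X83.578 Y25.786
G1 X83.578 Y43.309
M5
G0 X140.472 Y23.771
M4 S657
G1 X185.107 Y10.534 F2016
G1 X42.986 Y12.347
G1 X40.763 Y11.230
G1 X88.965 Y6.812
M5
G0 X0.000 Y0.000

1 u = 1 mm; y_m = 59.929 − y.

[1] `<path>` rectangle, #ff0000→score S657 F2016: (60.866,34.197) → (103.418,34.197) → (103.418,17.108) → (60.866,17.108) → (60.866,34.197) (closed)

[2] `<path>` open polyline, #008000→engrave S344 F2378: (180.007,46.888) → (67.084,20.865) → (189.416,54.601) → (190.741,45.289) → (12.371,19.509)

[3] `<path>` cubic bezier, #ff0000→score S657 F2016: (142.268,27.927) → (149.529,29.062) → (153.249,30.725) → (150.699,32.388) → (139.150,33.520)

[4] `<polyline>` open polyline, #ff0000→score S657 F2016: (100.771,48.697) → (112.813,50.098) → (24.171,52.313)

[5] `<line>` line segment, #ff00ff→cut S775 F960: (71.301,46.202) → (119.005,21.085)

[6] `<path>` rectangle, #ff0000→score S657 F2016: (83.578,43.309) → (151.476,43.309) → (151.476,25.786) → (83.578,25.786) → (83.578,43.309) (closed)

[7] `<polyline>` open polyline, #ff0000→score S657 F2016: (140.472,23.771) → (185.107,10.534) → (42.986,12.347) → (40.763,11.230) → (88.965,6.812)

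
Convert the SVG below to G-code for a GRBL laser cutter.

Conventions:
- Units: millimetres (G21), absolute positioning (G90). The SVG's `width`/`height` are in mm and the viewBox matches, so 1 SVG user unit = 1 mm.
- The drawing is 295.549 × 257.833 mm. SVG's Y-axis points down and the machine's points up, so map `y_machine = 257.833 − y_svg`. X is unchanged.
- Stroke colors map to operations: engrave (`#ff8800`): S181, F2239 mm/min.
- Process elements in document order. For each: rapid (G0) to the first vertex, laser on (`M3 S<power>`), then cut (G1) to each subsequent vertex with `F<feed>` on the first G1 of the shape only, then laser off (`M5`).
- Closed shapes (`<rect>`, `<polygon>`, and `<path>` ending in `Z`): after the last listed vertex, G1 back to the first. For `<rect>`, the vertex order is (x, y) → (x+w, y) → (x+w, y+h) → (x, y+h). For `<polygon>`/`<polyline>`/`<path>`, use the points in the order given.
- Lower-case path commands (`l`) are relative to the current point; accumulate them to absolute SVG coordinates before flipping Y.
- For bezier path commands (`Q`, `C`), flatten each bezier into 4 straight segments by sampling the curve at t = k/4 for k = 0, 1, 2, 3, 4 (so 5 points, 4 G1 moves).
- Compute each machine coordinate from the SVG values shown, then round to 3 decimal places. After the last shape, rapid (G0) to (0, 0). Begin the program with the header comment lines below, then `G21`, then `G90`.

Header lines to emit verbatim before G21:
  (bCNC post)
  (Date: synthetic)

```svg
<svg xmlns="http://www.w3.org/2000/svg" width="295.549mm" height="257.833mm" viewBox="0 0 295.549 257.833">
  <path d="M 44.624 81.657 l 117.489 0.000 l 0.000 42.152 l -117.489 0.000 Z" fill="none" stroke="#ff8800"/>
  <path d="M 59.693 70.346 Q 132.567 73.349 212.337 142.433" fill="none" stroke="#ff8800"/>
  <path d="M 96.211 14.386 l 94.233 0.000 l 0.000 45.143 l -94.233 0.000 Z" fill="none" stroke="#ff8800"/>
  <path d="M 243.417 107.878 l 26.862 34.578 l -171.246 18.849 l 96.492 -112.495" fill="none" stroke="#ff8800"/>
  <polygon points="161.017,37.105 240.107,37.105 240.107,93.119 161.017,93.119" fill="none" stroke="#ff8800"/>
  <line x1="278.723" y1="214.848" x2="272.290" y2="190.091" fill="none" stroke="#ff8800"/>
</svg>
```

viewBox `0 0 295.549 257.833` with mm width/height → 1 unit = 1 mm. Flip: y_m = 257.833 − y_svg.

**Shape 1** — `<path>` rectangle, stroke `#ff8800` → engrave (S181, F2239). Machine vertices: (44.624,176.176) → (162.113,176.176) → (162.113,134.024) → (44.624,134.024) → (44.624,176.176). Closed: final G1 returns to the first vertex.

**Shape 2** — `<path>` quadratic bezier, stroke `#ff8800` → engrave (S181, F2239). Control points (SVG): P0=(59.693,70.346), P1=(132.567,73.349), P2=(212.337,142.433); sampled at t=k/4. Machine vertices: (59.693,187.487) → (96.561,181.855) → (134.291,167.964) → (172.883,145.812) → (212.337,115.400). Open path.

**Shape 3** — `<path>` rectangle, stroke `#ff8800` → engrave (S181, F2239). Machine vertices: (96.211,243.447) → (190.444,243.447) → (190.444,198.304) → (96.211,198.304) → (96.211,243.447). Closed: final G1 returns to the first vertex.

**Shape 4** — `<path>` open polyline, stroke `#ff8800` → engrave (S181, F2239). Machine vertices: (243.417,149.955) → (270.279,115.377) → (99.033,96.528) → (195.525,209.023). Open path.

**Shape 5** — `<polygon>` rectangle, stroke `#ff8800` → engrave (S181, F2239). Machine vertices: (161.017,220.728) → (240.107,220.728) → (240.107,164.714) → (161.017,164.714) → (161.017,220.728). Closed: final G1 returns to the first vertex.

**Shape 6** — `<line>` line segment, stroke `#ff8800` → engrave (S181, F2239). Machine vertices: (278.723,42.985) → (272.290,67.742). Open path.

(bCNC post)
(Date: synthetic)
G21
G90
G0 X44.624 Y176.176
M3 S181
G1 X162.113 Y176.176 F2239
G1 X162.113 Y134.024
G1 X44.624 Y134.024
G1 X44.624 Y176.176
M5
G0 X59.693 Y187.487
M3 S181
G1 X96.561 Y181.855 F2239
G1 X134.291 Y167.964
G1 X172.883 Y145.812
G1 X212.337 Y115.400
M5
G0 X96.211 Y243.447
M3 S181
G1 X190.444 Y243.447 F2239
G1 X190.444 Y198.304
G1 X96.211 Y198.304
G1 X96.211 Y243.447
M5
G0 X243.417 Y149.955
M3 S181
G1 X270.279 Y115.377 F2239
G1 X99.033 Y96.528
G1 X195.525 Y209.023
M5
G0 X161.017 Y220.728
M3 S181
G1 X240.107 Y220.728 F2239
G1 X240.107 Y164.714
G1 X161.017 Y164.714
G1 X161.017 Y220.728
M5
G0 X278.723 Y42.985
M3 S181
G1 X272.290 Y67.742 F2239
M5
G0 X0.000 Y0.000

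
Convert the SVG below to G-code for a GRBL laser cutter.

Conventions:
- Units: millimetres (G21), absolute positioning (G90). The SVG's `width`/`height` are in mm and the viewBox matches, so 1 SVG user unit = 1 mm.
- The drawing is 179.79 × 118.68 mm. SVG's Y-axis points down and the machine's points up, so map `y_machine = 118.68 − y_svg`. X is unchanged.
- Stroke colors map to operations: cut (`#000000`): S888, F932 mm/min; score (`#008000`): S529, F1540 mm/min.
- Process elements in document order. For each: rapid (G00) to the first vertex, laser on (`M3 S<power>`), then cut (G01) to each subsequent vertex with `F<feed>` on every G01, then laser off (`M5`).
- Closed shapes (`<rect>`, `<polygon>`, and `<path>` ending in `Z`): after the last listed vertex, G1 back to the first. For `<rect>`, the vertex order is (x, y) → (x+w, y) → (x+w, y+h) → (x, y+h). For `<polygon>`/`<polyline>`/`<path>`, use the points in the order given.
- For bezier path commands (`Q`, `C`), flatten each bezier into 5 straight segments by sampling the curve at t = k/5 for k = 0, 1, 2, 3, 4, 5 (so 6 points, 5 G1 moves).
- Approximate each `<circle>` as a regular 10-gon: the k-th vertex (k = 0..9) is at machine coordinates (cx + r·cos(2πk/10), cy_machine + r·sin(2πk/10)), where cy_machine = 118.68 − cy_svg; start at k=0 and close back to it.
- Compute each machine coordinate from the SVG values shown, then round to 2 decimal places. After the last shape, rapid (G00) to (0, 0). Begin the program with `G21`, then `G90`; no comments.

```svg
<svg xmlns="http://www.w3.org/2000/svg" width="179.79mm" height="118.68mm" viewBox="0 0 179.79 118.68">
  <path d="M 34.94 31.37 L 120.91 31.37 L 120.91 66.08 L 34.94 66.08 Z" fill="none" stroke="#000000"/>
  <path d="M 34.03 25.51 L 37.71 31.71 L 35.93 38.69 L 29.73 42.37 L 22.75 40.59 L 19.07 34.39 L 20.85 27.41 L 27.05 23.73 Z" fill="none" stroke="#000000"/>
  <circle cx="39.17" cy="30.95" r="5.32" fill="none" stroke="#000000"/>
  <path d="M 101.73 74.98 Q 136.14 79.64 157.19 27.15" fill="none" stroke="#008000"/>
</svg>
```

viewBox `0 0 179.79 118.68` with mm width/height → 1 unit = 1 mm. Flip: y_m = 118.68 − y_svg.

**Shape 1** — `<path>` rectangle, stroke `#000000` → cut (S888, F932). Machine vertices: (34.94,87.31) → (120.91,87.31) → (120.91,52.60) → (34.94,52.60) → (34.94,87.31). Closed: final G1 returns to the first vertex.

**Shape 2** — `<path>` regular polygon, stroke `#000000` → cut (S888, F932). Machine vertices: (34.03,93.17) → (37.71,86.97) → (35.93,79.99) → (29.73,76.31) → (22.75,78.09) → (19.07,84.29) → (20.85,91.27) → (27.05,94.95) → (34.03,93.17). Closed: final G1 returns to the first vertex.

**Shape 3** — `<circle>` circle, stroke `#000000` → cut (S888, F932). Machine vertices: (44.49,87.73) → (43.47,90.86) → (40.81,92.79) → (37.53,92.79) → (34.87,90.86) → (33.85,87.73) → (34.87,84.60) → (37.53,82.67) → (40.81,82.67) → (43.47,84.60) → (44.49,87.73). Closed: final G1 returns to the first vertex.

**Shape 4** — `<path>` quadratic bezier, stroke `#008000` → score (S529, F1540). Control points (SVG): P0=(101.73,74.98), P1=(136.14,79.64), P2=(157.19,27.15); sampled at t=k/5. Machine vertices: (101.73,43.70) → (114.96,44.12) → (127.12,49.12) → (138.21,58.68) → (148.24,72.82) → (157.19,91.53). Open path.

G21
G90
G00 X34.94 Y87.31
M3 S888
G01 X120.91 Y87.31 F932
G01 X120.91 Y52.60 F932
G01 X34.94 Y52.60 F932
G01 X34.94 Y87.31 F932
M5
G00 X34.03 Y93.17
M3 S888
G01 X37.71 Y86.97 F932
G01 X35.93 Y79.99 F932
G01 X29.73 Y76.31 F932
G01 X22.75 Y78.09 F932
G01 X19.07 Y84.29 F932
G01 X20.85 Y91.27 F932
G01 X27.05 Y94.95 F932
G01 X34.03 Y93.17 F932
M5
G00 X44.49 Y87.73
M3 S888
G01 X43.47 Y90.86 F932
G01 X40.81 Y92.79 F932
G01 X37.53 Y92.79 F932
G01 X34.87 Y90.86 F932
G01 X33.85 Y87.73 F932
G01 X34.87 Y84.60 F932
G01 X37.53 Y82.67 F932
G01 X40.81 Y82.67 F932
G01 X43.47 Y84.60 F932
G01 X44.49 Y87.73 F932
M5
G00 X101.73 Y43.70
M3 S529
G01 X114.96 Y44.12 F1540
G01 X127.12 Y49.12 F1540
G01 X138.21 Y58.68 F1540
G01 X148.24 Y72.82 F1540
G01 X157.19 Y91.53 F1540
M5
G00 X0.00 Y0.00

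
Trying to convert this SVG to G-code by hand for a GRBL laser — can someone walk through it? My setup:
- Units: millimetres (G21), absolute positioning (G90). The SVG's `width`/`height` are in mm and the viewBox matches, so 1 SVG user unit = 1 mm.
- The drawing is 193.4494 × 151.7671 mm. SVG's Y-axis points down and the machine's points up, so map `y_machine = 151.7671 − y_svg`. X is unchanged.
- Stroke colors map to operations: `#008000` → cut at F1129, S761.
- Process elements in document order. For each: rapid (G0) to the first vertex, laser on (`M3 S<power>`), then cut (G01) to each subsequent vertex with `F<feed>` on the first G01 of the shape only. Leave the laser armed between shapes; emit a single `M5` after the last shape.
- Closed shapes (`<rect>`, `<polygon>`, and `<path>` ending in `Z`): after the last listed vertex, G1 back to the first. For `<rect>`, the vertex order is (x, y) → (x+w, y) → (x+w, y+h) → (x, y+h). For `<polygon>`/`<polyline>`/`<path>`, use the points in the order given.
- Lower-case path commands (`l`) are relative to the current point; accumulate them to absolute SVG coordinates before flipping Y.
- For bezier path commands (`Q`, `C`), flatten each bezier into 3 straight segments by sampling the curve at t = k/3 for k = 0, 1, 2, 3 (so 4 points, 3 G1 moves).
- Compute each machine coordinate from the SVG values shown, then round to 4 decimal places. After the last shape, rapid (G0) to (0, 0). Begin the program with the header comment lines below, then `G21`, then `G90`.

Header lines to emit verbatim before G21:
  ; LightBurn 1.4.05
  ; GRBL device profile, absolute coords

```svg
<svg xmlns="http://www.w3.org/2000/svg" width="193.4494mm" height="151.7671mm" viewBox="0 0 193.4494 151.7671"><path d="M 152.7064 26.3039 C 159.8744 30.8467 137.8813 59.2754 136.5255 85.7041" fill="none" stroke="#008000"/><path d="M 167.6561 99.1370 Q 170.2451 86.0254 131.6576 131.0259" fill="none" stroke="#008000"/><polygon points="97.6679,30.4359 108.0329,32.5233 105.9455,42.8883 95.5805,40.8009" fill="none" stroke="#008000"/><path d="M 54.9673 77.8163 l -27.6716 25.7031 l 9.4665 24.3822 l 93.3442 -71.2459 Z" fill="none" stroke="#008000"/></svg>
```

; LightBurn 1.4.05
; GRBL device profile, absolute coords
G21
G90
G0 X152.7064 Y125.4632
M3 S761
G01 X151.9984 Y113.9172 F1129
G01 X142.9160 Y92.1996
G01 X136.5255 Y66.0630
G0 X167.6561 Y52.6301
M3 S761
G01 X164.8069 Y54.9143 F1129
G01 X152.8074 Y44.2846
G01 X131.6576 Y20.7412
G0 X97.6679 Y121.3312
M3 S761
G01 X108.0329 Y119.2438 F1129
G01 X105.9455 Y108.8788
G01 X95.5805 Y110.9662
G01 X97.6679 Y121.3312
G0 X54.9673 Y73.9508
M3 S761
G01 X27.2957 Y48.2477 F1129
G01 X36.7622 Y23.8655
G01 X130.1064 Y95.1114
G01 X54.9673 Y73.9508
M5
G0 X0.0000 Y0.0000

1 u = 1 mm; y_m = 151.7671 − y.

[1] `<path>` cubic bezier, #008000→cut S761 F1129: (152.7064,125.4632) → (151.9984,113.9172) → (142.9160,92.1996) → (136.5255,66.0630)

[2] `<path>` quadratic bezier, #008000→cut S761 F1129: (167.6561,52.6301) → (164.8069,54.9143) → (152.8074,44.2846) → (131.6576,20.7412)

[3] `<polygon>` regular polygon, #008000→cut S761 F1129: (97.6679,121.3312) → (108.0329,119.2438) → (105.9455,108.8788) → (95.5805,110.9662) → (97.6679,121.3312) (closed)

[4] `<path>` closed polygon, #008000→cut S761 F1129: (54.9673,73.9508) → (27.2957,48.2477) → (36.7622,23.8655) → (130.1064,95.1114) → (54.9673,73.9508) (closed)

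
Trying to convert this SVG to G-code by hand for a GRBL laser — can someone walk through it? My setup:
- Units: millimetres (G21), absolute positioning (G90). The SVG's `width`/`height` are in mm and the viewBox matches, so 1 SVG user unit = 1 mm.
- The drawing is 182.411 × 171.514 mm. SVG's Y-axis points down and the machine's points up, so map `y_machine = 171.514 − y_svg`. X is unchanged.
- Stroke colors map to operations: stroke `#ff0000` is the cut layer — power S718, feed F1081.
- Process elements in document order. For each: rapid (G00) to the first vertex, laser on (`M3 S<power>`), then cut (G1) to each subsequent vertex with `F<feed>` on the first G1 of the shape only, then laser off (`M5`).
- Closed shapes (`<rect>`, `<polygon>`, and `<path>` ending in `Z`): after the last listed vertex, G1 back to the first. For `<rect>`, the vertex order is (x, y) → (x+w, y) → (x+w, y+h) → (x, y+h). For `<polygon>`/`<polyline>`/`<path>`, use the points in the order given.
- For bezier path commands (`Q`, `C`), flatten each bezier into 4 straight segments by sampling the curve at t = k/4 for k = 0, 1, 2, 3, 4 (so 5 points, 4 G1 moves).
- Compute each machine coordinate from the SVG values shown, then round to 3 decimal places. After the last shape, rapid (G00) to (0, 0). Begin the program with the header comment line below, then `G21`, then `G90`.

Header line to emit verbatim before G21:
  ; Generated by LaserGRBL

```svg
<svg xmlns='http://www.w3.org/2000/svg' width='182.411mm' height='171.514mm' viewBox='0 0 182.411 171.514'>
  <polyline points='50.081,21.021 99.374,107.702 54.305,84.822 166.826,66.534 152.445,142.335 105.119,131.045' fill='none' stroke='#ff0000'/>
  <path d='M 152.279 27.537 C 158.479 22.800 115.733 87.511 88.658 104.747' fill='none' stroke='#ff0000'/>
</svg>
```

Since the viewBox matches the mm dimensions, user units are millimetres directly. The only transform is the Y-flip y_m = 171.514 − y_svg.

Shape 1 is a open polyline drawn with `<polyline>`. Its stroke #ff0000 means cut at S718, F1081. After flipping Y the toolpath is (50.081,150.493) → (99.374,63.812) → (54.305,86.692) → (166.826,104.980) → (152.445,29.179) → (105.119,40.469).

Shape 2 is a cubic bezier drawn with `<path>`. Its stroke #ff0000 means cut at S718, F1081. After flipping Y the toolpath is (152.279,143.977) → (148.761,136.335) → (132.947,113.612) → (110.893,86.769) → (88.658,66.767).

; Generated by LaserGRBL
G21
G90
G00 X50.081 Y150.493
M3 S718
G1 X99.374 Y63.812 F1081
G1 X54.305 Y86.692
G1 X166.826 Y104.980
G1 X152.445 Y29.179
G1 X105.119 Y40.469
M5
G00 X152.279 Y143.977
M3 S718
G1 X148.761 Y136.335 F1081
G1 X132.947 Y113.612
G1 X110.893 Y86.769
G1 X88.658 Y66.767
M5
G00 X0.000 Y0.000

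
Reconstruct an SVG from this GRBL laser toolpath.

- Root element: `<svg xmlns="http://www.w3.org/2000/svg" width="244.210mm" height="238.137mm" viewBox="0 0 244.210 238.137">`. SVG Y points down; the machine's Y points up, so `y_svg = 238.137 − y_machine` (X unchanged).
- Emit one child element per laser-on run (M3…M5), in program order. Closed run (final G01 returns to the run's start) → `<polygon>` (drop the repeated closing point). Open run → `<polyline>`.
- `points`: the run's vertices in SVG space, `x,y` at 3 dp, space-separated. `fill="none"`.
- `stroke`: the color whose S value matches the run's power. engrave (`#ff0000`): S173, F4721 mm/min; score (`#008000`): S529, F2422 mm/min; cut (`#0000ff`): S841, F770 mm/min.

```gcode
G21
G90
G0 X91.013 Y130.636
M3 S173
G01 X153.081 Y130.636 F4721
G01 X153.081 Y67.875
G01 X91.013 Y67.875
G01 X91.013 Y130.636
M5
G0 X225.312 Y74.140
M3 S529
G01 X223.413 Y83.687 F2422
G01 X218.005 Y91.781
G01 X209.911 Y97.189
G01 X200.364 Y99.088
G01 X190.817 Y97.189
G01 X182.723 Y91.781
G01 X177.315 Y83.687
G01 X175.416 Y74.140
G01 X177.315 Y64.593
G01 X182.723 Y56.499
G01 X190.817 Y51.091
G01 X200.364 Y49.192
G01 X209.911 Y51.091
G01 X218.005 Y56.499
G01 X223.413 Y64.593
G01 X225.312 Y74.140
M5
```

y_svg = 238.137 − y_m.

[1] S173→`#ff0000` (engrave); closed run; points: 91.013,107.501 153.081,107.501 153.081,170.262 91.013,170.262

[2] S529→`#008000` (score); closed run; points: 225.312,163.997 223.413,154.450 218.005,146.356 209.911,140.948 200.364,139.049 190.817,140.948 182.723,146.356 177.315,154.450 175.416,163.997 177.315,173.544 182.723,181.638 190.817,187.046 200.364,188.945 209.911,187.046 218.005,181.638 223.413,173.544

<svg xmlns="http://www.w3.org/2000/svg" width="244.210mm" height="238.137mm" viewBox="0 0 244.210 238.137">
  <polygon points="91.013,107.501 153.081,107.501 153.081,170.262 91.013,170.262" fill="none" stroke="#ff0000"/>
  <polygon points="225.312,163.997 223.413,154.450 218.005,146.356 209.911,140.948 200.364,139.049 190.817,140.948 182.723,146.356 177.315,154.450 175.416,163.997 177.315,173.544 182.723,181.638 190.817,187.046 200.364,188.945 209.911,187.046 218.005,181.638 223.413,173.544" fill="none" stroke="#008000"/>
</svg>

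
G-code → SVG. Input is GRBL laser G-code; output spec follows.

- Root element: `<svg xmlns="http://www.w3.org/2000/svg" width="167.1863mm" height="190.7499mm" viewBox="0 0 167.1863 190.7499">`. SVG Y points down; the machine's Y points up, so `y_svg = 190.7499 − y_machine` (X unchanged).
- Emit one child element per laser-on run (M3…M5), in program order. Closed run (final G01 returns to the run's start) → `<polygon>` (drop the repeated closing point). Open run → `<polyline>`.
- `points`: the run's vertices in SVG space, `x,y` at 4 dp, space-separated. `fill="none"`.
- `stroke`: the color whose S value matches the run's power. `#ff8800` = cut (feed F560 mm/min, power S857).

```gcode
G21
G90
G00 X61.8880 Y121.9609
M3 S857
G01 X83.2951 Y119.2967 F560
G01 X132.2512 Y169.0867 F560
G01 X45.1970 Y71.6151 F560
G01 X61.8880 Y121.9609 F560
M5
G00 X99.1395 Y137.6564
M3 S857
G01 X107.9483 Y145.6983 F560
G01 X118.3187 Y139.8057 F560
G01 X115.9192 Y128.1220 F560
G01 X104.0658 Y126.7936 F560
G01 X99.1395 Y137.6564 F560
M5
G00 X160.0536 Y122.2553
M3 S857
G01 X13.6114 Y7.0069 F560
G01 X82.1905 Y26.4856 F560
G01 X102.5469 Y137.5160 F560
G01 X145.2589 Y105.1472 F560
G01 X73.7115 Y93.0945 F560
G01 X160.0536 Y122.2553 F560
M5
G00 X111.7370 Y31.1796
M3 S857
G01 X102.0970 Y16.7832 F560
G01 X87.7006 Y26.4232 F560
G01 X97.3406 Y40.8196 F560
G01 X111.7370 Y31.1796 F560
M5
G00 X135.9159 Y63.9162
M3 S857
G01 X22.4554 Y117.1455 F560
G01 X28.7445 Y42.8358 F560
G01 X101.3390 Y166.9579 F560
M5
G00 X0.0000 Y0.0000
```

<svg xmlns="http://www.w3.org/2000/svg" width="167.1863mm" height="190.7499mm" viewBox="0 0 167.1863 190.7499">
  <polygon points="61.8880,68.7890 83.2951,71.4532 132.2512,21.6632 45.1970,119.1348" fill="none" stroke="#ff8800"/>
  <polygon points="99.1395,53.0935 107.9483,45.0516 118.3187,50.9442 115.9192,62.6279 104.0658,63.9563" fill="none" stroke="#ff8800"/>
  <polygon points="160.0536,68.4946 13.6114,183.7430 82.1905,164.2643 102.5469,53.2339 145.2589,85.6027 73.7115,97.6554" fill="none" stroke="#ff8800"/>
  <polygon points="111.7370,159.5703 102.0970,173.9667 87.7006,164.3267 97.3406,149.9303" fill="none" stroke="#ff8800"/>
  <polyline points="135.9159,126.8337 22.4554,73.6044 28.7445,147.9141 101.3390,23.7920" fill="none" stroke="#ff8800"/>
</svg>

Machine Y-up, SVG Y-down with viewBox height 190.7499, so y_svg = 190.7499 − y_machine; X carries over. Every run uses S857, so all elements get stroke `#ff8800` (cut).

Run 1: The run returns to its start, so emit a `<polygon>` with points (Y-flipped): 61.8880,68.7890 83.2951,71.4532 132.2512,21.6632 45.1970,119.1348.

Run 2: The run returns to its start, so emit a `<polygon>` with points (Y-flipped): 99.1395,53.0935 107.9483,45.0516 118.3187,50.9442 115.9192,62.6279 104.0658,63.9563.

Run 3: The run returns to its start, so emit a `<polygon>` with points (Y-flipped): 160.0536,68.4946 13.6114,183.7430 82.1905,164.2643 102.5469,53.2339 145.2589,85.6027 73.7115,97.6554.

Run 4: The run returns to its start, so emit a `<polygon>` with points (Y-flipped): 111.7370,159.5703 102.0970,173.9667 87.7006,164.3267 97.3406,149.9303.

Run 5: The run is open, so emit a `<polyline>` with points (Y-flipped): 135.9159,126.8337 22.4554,73.6044 28.7445,147.9141 101.3390,23.7920.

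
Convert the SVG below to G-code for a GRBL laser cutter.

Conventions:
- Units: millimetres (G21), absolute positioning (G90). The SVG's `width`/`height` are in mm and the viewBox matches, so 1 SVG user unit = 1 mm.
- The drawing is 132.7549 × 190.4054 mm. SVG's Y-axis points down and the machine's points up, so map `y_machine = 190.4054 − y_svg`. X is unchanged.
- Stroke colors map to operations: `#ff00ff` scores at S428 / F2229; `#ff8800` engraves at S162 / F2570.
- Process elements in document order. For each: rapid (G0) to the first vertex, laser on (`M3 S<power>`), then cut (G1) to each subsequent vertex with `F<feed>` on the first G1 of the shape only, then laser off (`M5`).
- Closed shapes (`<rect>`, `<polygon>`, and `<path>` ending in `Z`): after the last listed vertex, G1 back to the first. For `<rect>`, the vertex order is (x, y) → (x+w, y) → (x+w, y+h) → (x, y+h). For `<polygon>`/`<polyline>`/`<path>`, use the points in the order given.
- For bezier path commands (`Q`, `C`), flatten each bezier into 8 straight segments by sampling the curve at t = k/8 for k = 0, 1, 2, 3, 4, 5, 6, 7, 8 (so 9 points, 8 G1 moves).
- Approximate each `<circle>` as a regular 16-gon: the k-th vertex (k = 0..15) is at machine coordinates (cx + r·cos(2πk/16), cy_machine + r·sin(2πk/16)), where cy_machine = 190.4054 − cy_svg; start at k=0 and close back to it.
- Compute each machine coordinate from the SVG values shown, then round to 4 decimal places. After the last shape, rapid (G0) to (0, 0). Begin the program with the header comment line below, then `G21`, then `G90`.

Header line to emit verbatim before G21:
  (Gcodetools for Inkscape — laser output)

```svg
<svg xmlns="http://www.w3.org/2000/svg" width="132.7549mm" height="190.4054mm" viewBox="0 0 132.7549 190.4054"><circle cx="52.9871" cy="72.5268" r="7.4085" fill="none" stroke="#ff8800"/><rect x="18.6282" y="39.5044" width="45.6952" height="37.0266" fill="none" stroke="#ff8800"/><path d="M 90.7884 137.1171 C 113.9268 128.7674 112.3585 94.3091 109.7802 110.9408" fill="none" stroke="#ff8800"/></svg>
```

(Gcodetools for Inkscape — laser output)
G21
G90
G0 X60.3956 Y117.8786
M3 S162
G1 X59.8317 Y120.7137 F2570
G1 X58.2257 Y123.1172
G1 X55.8222 Y124.7232
G1 X52.9871 Y125.2871
G1 X50.1520 Y124.7232
G1 X47.7485 Y123.1172
G1 X46.1425 Y120.7137
G1 X45.5786 Y117.8786
G1 X46.1425 Y115.0435
G1 X47.7485 Y112.6400
G1 X50.1520 Y111.0340
G1 X52.9871 Y110.4701
G1 X55.8222 Y111.0340
G1 X58.2257 Y112.6400
G1 X59.8317 Y115.0435
G1 X60.3956 Y117.8786
M5
G0 X18.6282 Y150.9010
M3 S162
G1 X64.3234 Y150.9010 F2570
G1 X64.3234 Y113.8744
G1 X18.6282 Y113.8744
G1 X18.6282 Y150.9010
M5
G0 X90.7884 Y53.2883
M3 S162
G1 X98.3535 Y57.4925 F2570
G1 X103.8800 Y63.2397
G1 X107.6456 Y69.6253
G1 X109.9281 Y75.7445
G1 X111.0051 Y80.6927
G1 X111.1543 Y83.5652
G1 X110.6534 Y83.4574
G1 X109.7802 Y79.4646
M5
G0 X0.0000 Y0.0000

1 u = 1 mm; y_m = 190.4054 − y.

[1] `<circle>` circle, #ff8800→engrave S162 F2570: (60.3956,117.8786) → (59.8317,120.7137) → (58.2257,123.1172) → (55.8222,124.7232) → (52.9871,125.2871) → (50.1520,124.7232) → (47.7485,123.1172) → (46.1425,120.7137) → (45.5786,117.8786) → (46.1425,115.0435) → (47.7485,112.6400) → (50.1520,111.0340) → (52.9871,110.4701) → (55.8222,111.0340) → (58.2257,112.6400) → (59.8317,115.0435) → (60.3956,117.8786) (closed)

[2] `<rect>` rectangle, #ff8800→engrave S162 F2570: (18.6282,150.9010) → (64.3234,150.9010) → (64.3234,113.8744) → (18.6282,113.8744) → (18.6282,150.9010) (closed)

[3] `<path>` cubic bezier, #ff8800→engrave S162 F2570: (90.7884,53.2883) → (98.3535,57.4925) → (103.8800,63.2397) → (107.6456,69.6253) → (109.9281,75.7445) → (111.0051,80.6927) → (111.1543,83.5652) → (110.6534,83.4574) → (109.7802,79.4646)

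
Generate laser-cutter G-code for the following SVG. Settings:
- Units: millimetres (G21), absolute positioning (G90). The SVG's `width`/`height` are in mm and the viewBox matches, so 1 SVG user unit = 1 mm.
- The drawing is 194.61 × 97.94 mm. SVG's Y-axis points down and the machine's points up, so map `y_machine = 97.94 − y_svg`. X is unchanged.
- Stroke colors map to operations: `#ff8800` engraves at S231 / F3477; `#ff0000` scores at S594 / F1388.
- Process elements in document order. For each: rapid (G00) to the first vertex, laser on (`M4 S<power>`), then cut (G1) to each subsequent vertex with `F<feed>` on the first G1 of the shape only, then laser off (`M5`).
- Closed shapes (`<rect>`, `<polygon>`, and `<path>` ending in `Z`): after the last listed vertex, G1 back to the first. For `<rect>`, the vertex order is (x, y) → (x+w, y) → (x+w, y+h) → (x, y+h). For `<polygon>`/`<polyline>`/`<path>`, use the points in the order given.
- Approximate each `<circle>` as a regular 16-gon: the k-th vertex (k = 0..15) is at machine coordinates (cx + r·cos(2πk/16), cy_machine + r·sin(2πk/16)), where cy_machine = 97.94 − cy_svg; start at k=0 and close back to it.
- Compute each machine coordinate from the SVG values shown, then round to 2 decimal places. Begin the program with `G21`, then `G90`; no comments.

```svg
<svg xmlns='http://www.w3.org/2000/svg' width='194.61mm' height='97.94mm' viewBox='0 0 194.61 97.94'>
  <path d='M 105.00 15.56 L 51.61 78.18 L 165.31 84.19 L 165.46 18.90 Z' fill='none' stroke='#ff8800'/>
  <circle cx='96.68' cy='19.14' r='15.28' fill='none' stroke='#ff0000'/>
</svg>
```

G21
G90
G00 X105.00 Y82.38
M4 S231
G1 X51.61 Y19.76 F3477
G1 X165.31 Y13.75
G1 X165.46 Y79.04
G1 X105.00 Y82.38
M5
G00 X111.96 Y78.80
M4 S594
G1 X110.80 Y84.65 F1388
G1 X107.48 Y89.60
G1 X102.53 Y92.92
G1 X96.68 Y94.08
G1 X90.83 Y92.92
G1 X85.88 Y89.60
G1 X82.56 Y84.65
G1 X81.40 Y78.80
G1 X82.56 Y72.95
G1 X85.88 Y68.00
G1 X90.83 Y64.68
G1 X96.68 Y63.52
G1 X102.53 Y64.68
G1 X107.48 Y68.00
G1 X110.80 Y72.95
G1 X111.96 Y78.80
M5

Since the viewBox matches the mm dimensions, user units are millimetres directly. The only transform is the Y-flip y_m = 97.94 − y_svg.

Shape 1 is a closed polygon drawn with `<path>`. Its stroke #ff8800 means engrave at S231, F3477. After flipping Y the toolpath is (105.00,82.38) → (51.61,19.76) → (165.31,13.75) → (165.46,79.04) → (105.00,82.38), returning to the start.

Shape 2 is a circle drawn with `<circle>`. Its stroke #ff0000 means score at S594, F1388. After flipping Y the toolpath is (111.96,78.80) → (110.80,84.65) → (107.48,89.60) → (102.53,92.92) → (96.68,94.08) → (90.83,92.92) → (85.88,89.60) → (82.56,84.65) → (81.40,78.80) → (82.56,72.95) → (85.88,68.00) → (90.83,64.68) → (96.68,63.52) → (102.53,64.68) → (107.48,68.00) → (110.80,72.95) → (111.96,78.80), returning to the start.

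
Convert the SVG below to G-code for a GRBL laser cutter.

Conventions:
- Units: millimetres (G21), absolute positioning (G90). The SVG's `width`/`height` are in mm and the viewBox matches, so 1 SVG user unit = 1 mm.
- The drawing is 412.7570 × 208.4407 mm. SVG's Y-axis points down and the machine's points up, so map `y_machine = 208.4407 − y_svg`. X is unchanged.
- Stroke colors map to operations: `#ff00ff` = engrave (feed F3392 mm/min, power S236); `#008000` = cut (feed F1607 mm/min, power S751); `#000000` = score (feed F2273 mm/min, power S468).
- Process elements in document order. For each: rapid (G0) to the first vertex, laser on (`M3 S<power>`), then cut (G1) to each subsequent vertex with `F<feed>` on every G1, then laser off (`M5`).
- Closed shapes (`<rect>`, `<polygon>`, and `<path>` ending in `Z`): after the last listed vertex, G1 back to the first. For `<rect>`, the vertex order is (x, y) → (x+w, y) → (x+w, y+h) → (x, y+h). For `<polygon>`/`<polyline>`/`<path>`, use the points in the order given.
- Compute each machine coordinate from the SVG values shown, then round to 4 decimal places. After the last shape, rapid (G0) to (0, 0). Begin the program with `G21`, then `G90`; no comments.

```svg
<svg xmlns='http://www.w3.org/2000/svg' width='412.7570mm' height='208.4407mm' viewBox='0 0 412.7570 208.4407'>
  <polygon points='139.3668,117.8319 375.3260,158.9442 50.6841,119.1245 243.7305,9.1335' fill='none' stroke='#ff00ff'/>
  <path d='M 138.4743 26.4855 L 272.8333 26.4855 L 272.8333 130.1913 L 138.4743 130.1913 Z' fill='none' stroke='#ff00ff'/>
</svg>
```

G21
G90
G0 X139.3668 Y90.6088
M3 S236
G1 X375.3260 Y49.4965 F3392
G1 X50.6841 Y89.3162 F3392
G1 X243.7305 Y199.3072 F3392
G1 X139.3668 Y90.6088 F3392
M5
G0 X138.4743 Y181.9552
M3 S236
G1 X272.8333 Y181.9552 F3392
G1 X272.8333 Y78.2494 F3392
G1 X138.4743 Y78.2494 F3392
G1 X138.4743 Y181.9552 F3392
M5
G0 X0.0000 Y0.0000

Since the viewBox matches the mm dimensions, user units are millimetres directly. The only transform is the Y-flip y_m = 208.4407 − y_svg.

Shape 1 is a closed polygon drawn with `<polygon>`. Its stroke #ff00ff means engrave at S236, F3392. After flipping Y the toolpath is (139.3668,90.6088) → (375.3260,49.4965) → (50.6841,89.3162) → (243.7305,199.3072) → (139.3668,90.6088), returning to the start.

Shape 2 is a rectangle drawn with `<path>`. Its stroke #ff00ff means engrave at S236, F3392. After flipping Y the toolpath is (138.4743,181.9552) → (272.8333,181.9552) → (272.8333,78.2494) → (138.4743,78.2494) → (138.4743,181.9552), returning to the start.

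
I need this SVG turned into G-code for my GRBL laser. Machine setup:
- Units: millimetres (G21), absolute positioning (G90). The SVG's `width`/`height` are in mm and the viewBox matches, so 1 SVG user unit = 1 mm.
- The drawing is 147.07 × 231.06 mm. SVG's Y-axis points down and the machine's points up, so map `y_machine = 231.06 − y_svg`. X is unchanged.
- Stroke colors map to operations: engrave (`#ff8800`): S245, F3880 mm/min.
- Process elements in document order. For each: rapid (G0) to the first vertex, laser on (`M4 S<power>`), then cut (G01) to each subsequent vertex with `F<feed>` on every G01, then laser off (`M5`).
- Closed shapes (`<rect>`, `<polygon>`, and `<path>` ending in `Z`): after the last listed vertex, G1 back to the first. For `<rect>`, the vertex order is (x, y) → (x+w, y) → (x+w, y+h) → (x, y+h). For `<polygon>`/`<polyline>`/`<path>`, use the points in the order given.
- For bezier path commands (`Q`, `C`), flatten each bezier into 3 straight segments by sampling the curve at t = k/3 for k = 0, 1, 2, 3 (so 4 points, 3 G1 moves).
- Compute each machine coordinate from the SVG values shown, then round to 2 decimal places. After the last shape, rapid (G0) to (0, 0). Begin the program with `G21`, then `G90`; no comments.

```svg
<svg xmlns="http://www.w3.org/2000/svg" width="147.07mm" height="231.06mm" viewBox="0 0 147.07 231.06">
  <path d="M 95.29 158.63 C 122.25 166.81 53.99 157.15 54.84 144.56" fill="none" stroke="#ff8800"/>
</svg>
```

Since the viewBox matches the mm dimensions, user units are millimetres directly. The only transform is the Y-flip y_m = 231.06 − y_svg.

Shape 1 is a cubic bezier drawn with `<path>`. Its stroke #ff8800 means engrave at S245, F3880. After flipping Y the toolpath is (95.29,72.43) → (96.60,69.64) → (70.94,75.44) → (54.84,86.50).

G21
G90
G0 X95.29 Y72.43
M4 S245
G01 X96.60 Y69.64 F3880
G01 X70.94 Y75.44 F3880
G01 X54.84 Y86.50 F3880
M5
G0 X0.00 Y0.00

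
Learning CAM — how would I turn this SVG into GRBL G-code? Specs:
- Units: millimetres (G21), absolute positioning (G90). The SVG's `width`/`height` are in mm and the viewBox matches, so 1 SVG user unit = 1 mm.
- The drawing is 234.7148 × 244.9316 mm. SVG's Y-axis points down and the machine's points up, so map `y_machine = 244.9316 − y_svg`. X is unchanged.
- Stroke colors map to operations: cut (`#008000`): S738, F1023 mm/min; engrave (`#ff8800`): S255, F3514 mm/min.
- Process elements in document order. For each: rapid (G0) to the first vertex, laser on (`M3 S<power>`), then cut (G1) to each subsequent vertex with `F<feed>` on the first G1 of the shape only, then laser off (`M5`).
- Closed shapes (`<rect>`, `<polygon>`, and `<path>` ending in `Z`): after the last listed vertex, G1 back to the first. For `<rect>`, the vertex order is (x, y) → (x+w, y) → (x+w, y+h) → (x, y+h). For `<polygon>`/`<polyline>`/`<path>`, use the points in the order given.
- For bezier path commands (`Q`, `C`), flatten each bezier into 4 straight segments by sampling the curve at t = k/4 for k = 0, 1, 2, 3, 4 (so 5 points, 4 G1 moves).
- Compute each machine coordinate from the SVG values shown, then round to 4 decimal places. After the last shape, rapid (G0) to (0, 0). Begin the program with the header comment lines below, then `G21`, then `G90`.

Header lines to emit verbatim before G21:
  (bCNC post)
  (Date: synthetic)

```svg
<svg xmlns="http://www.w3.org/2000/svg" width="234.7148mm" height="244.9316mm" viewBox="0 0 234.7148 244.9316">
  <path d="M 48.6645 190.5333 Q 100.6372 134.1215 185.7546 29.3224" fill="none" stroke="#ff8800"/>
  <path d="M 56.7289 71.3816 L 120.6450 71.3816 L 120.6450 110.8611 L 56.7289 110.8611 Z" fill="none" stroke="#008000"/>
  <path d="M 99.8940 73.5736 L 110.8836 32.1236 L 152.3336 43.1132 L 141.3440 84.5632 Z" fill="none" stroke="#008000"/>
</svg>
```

Since the viewBox matches the mm dimensions, user units are millimetres directly. The only transform is the Y-flip y_m = 244.9316 − y_svg.

Shape 1 is a quadratic bezier drawn with `<path>`. Its stroke #ff8800 means engrave at S255, F3514. After flipping Y the toolpath is (48.6645,54.3983) → (76.7224,85.6284) → (108.9234,122.9069) → (145.2674,166.2339) → (185.7546,215.6092).

Shape 2 is a rectangle drawn with `<path>`. Its stroke #008000 means cut at S738, F1023. After flipping Y the toolpath is (56.7289,173.5500) → (120.6450,173.5500) → (120.6450,134.0705) → (56.7289,134.0705) → (56.7289,173.5500), returning to the start.

Shape 3 is a regular polygon drawn with `<path>`. Its stroke #008000 means cut at S738, F1023. After flipping Y the toolpath is (99.8940,171.3580) → (110.8836,212.8080) → (152.3336,201.8184) → (141.3440,160.3684) → (99.8940,171.3580), returning to the start.

(bCNC post)
(Date: synthetic)
G21
G90
G0 X48.6645 Y54.3983
M3 S255
G1 X76.7224 Y85.6284 F3514
G1 X108.9234 Y122.9069
G1 X145.2674 Y166.2339
G1 X185.7546 Y215.6092
M5
G0 X56.7289 Y173.5500
M3 S738
G1 X120.6450 Y173.5500 F1023
G1 X120.6450 Y134.0705
G1 X56.7289 Y134.0705
G1 X56.7289 Y173.5500
M5
G0 X99.8940 Y171.3580
M3 S738
G1 X110.8836 Y212.8080 F1023
G1 X152.3336 Y201.8184
G1 X141.3440 Y160.3684
G1 X99.8940 Y171.3580
M5
G0 X0.0000 Y0.0000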